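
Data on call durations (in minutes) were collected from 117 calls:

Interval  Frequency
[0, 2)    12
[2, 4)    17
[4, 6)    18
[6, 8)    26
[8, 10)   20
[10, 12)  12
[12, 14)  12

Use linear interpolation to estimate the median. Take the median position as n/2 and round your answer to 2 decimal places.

Cumulative frequencies: 12, 29, 47, 73, 93, 105, 117
n = 117; position = n/2 = 58.5.
This falls in the class [6, 8): L = 6, F = 47, f = 26, h = 2.
Median ≈ 6 + ((58.5 − 47) / 26) × 2 = 6.8846

6.88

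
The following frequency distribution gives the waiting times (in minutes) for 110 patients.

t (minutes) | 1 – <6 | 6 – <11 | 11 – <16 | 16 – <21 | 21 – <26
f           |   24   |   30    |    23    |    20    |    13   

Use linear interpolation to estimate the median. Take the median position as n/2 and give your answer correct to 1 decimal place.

11.2

Cumulative frequencies: 24, 54, 77, 97, 110
n = 110; position = n/2 = 55.
This falls in the class 11 – <16: L = 11, F = 54, f = 23, h = 5.
Median ≈ 11 + ((55 − 54) / 23) × 5 = 11.2174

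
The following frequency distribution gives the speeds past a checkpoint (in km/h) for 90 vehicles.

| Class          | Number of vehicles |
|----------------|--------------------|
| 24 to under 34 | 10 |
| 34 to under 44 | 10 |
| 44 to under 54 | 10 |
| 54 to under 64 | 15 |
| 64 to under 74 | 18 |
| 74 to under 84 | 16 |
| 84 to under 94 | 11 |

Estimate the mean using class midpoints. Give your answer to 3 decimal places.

Midpoints: 29, 39, 49, 59, 69, 79, 89
Σfm = 10×29 + 10×39 + 10×49 + 15×59 + 18×69 + 16×79 + 11×89 = 5540
n = Σf = 90
Mean = 5540 / 90 = 61.5556

61.556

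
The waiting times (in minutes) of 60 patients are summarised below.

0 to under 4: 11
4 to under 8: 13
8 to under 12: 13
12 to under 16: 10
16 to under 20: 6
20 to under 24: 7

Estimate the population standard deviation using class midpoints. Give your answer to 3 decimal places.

6.386

Midpoints: 2, 6, 10, 14, 18, 22
n = 60, Σfm = 632, mean = 10.5333
Σfm² = 9104
Σf(m − x̄)² = Σfm² − (Σfm)²/n = 9104 − 632²/60 = 2446.9333
Population variance = 2446.9333 / 60 = 40.7822
Standard deviation = √40.7822 = 6.3861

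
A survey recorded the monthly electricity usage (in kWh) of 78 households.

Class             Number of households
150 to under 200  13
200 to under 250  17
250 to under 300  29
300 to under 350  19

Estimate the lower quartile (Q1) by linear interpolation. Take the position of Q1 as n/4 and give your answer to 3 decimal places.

219.118

Cumulative frequencies: 13, 30, 59, 78
n = 78; position = n/4 = 19.5.
This falls in the class 200 to under 250: L = 200, F = 13, f = 17, h = 50.
Lower quartile ≈ 200 + ((19.5 − 13) / 17) × 50 = 219.1176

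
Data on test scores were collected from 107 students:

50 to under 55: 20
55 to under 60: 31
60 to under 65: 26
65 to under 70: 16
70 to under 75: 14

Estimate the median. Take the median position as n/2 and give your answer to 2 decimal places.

Cumulative frequencies: 20, 51, 77, 93, 107
n = 107; position = n/2 = 53.5.
This falls in the class 60 to under 65: L = 60, F = 51, f = 26, h = 5.
Median ≈ 60 + ((53.5 − 51) / 26) × 5 = 60.4808

60.48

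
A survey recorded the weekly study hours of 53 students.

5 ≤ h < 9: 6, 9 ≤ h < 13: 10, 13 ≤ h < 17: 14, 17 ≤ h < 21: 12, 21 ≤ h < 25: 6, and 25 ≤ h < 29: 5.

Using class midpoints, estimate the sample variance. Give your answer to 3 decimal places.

Midpoints: 7, 11, 15, 19, 23, 27
n = 53, Σfm = 863, mean = 16.2830
Σfm² = 15805
Σf(m − x̄)² = Σfm² − (Σfm)²/n = 15805 − 863²/53 = 1752.7547
Sample variance = 1752.7547 / 52 = 33.7068

33.707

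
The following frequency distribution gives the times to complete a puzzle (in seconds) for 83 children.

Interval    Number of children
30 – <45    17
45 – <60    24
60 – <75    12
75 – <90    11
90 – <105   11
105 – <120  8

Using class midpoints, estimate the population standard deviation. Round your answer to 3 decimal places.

Midpoints: 37.5, 52.5, 67.5, 82.5, 97.5, 112.5
n = 83, Σfm = 5587.5, mean = 67.3193
Σfm² = 425418.75
Σf(m − x̄)² = Σfm² − (Σfm)²/n = 425418.75 − 5587.5²/83 = 49272.2892
Population variance = 49272.2892 / 83 = 593.6420
Standard deviation = √593.6420 = 24.3648

24.365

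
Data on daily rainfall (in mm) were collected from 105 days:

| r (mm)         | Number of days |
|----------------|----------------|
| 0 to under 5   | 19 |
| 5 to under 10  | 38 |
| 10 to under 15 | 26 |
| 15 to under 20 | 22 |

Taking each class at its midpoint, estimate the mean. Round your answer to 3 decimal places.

9.929

Midpoints: 2.5, 7.5, 12.5, 17.5
Σfm = 19×2.5 + 38×7.5 + 26×12.5 + 22×17.5 = 1042.5
n = Σf = 105
Mean = 1042.5 / 105 = 9.9286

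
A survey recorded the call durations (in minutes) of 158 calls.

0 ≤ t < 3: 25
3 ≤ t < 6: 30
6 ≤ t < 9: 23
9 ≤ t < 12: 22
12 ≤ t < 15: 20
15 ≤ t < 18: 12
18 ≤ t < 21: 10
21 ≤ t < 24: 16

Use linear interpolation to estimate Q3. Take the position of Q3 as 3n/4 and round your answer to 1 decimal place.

Cumulative frequencies: 25, 55, 78, 100, 120, 132, 142, 158
n = 158; position = 3n/4 = 118.5.
This falls in the class 12 ≤ t < 15: L = 12, F = 100, f = 20, h = 3.
Upper quartile ≈ 12 + ((118.5 − 100) / 20) × 3 = 14.7750

14.8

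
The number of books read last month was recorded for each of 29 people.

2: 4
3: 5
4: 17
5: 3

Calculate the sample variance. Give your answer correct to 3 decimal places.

Values: 2, 3, 4, 5
n = 29, Σfx = 106, mean = 3.6552
Σfx² = 408
Σf(x − x̄)² = Σfx² − (Σfx)²/n = 408 − 106²/29 = 20.5517
Sample variance = 20.5517 / 28 = 0.7340

0.734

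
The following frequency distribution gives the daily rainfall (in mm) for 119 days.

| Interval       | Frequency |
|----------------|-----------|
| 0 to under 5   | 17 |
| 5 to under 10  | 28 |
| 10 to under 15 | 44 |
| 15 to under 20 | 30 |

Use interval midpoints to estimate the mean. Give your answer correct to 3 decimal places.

11.155

Midpoints: 2.5, 7.5, 12.5, 17.5
Σfm = 17×2.5 + 28×7.5 + 44×12.5 + 30×17.5 = 1327.5
n = Σf = 119
Mean = 1327.5 / 119 = 11.1555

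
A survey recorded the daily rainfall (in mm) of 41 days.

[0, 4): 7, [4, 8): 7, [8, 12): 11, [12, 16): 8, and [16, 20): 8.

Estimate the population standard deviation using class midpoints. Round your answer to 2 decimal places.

5.40

Midpoints: 2, 6, 10, 14, 18
n = 41, Σfm = 422, mean = 10.2927
Σfm² = 5540
Σf(m − x̄)² = Σfm² − (Σfm)²/n = 5540 − 422²/41 = 1196.4878
Population variance = 1196.4878 / 41 = 29.1826
Standard deviation = √29.1826 = 5.4021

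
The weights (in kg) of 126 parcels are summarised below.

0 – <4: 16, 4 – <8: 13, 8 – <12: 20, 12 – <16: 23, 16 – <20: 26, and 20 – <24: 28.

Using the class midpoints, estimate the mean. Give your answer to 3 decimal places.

13.619

Midpoints: 2, 6, 10, 14, 18, 22
Σfm = 16×2 + 13×6 + 20×10 + 23×14 + 26×18 + 28×22 = 1716
n = Σf = 126
Mean = 1716 / 126 = 13.6190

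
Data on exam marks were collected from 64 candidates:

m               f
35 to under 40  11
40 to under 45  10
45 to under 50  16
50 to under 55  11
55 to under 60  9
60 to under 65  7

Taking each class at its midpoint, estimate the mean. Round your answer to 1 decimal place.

Midpoints: 37.5, 42.5, 47.5, 52.5, 57.5, 62.5
Σfm = 11×37.5 + 10×42.5 + 16×47.5 + 11×52.5 + 9×57.5 + 7×62.5 = 3130
n = Σf = 64
Mean = 3130 / 64 = 48.9062

48.9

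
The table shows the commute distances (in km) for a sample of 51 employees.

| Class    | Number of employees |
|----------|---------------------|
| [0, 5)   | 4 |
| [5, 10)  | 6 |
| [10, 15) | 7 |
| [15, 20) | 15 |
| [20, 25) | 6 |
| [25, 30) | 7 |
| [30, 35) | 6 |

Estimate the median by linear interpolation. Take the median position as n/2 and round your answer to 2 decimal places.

17.83

Cumulative frequencies: 4, 10, 17, 32, 38, 45, 51
n = 51; position = n/2 = 25.5.
This falls in the class [15, 20): L = 15, F = 17, f = 15, h = 5.
Median ≈ 15 + ((25.5 − 17) / 15) × 5 = 17.8333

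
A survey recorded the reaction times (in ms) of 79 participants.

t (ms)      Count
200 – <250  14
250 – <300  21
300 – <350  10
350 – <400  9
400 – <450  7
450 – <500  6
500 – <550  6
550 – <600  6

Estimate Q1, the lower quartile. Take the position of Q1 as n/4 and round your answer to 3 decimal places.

263.690

Cumulative frequencies: 14, 35, 45, 54, 61, 67, 73, 79
n = 79; position = n/4 = 19.75.
This falls in the class 250 – <300: L = 250, F = 14, f = 21, h = 50.
Lower quartile ≈ 250 + ((19.75 − 14) / 21) × 50 = 263.6905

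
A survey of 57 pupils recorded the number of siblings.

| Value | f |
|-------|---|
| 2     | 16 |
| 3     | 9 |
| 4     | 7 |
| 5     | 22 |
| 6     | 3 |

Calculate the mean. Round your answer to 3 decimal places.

Values: 2, 3, 4, 5, 6
Σfx = 16×2 + 9×3 + 7×4 + 22×5 + 3×6 = 215
n = Σf = 57
Mean = 215 / 57 = 3.7719

3.772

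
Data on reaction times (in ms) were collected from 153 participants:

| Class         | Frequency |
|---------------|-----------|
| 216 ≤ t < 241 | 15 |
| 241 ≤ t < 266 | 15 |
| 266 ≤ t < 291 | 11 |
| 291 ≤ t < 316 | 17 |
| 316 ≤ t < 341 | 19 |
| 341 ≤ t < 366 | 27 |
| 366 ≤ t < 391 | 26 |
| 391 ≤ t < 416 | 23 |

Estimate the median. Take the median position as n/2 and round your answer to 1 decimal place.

Cumulative frequencies: 15, 30, 41, 58, 77, 104, 130, 153
n = 153; position = n/2 = 76.5.
This falls in the class 316 ≤ t < 341: L = 316, F = 58, f = 19, h = 25.
Median ≈ 316 + ((76.5 − 58) / 19) × 25 = 340.3421

340.3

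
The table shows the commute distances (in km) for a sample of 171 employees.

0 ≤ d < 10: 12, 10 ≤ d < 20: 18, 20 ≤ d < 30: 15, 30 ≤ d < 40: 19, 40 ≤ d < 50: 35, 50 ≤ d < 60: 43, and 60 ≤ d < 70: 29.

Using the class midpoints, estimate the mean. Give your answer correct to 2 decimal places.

Midpoints: 5, 15, 25, 35, 45, 55, 65
Σfm = 12×5 + 18×15 + 15×25 + 19×35 + 35×45 + 43×55 + 29×65 = 7195
n = Σf = 171
Mean = 7195 / 171 = 42.0760

42.08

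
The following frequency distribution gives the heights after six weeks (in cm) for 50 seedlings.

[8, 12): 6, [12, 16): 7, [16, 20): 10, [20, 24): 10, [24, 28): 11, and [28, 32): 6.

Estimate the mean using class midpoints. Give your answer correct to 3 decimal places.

Midpoints: 10, 14, 18, 22, 26, 30
Σfm = 6×10 + 7×14 + 10×18 + 10×22 + 11×26 + 6×30 = 1024
n = Σf = 50
Mean = 1024 / 50 = 20.4800

20.480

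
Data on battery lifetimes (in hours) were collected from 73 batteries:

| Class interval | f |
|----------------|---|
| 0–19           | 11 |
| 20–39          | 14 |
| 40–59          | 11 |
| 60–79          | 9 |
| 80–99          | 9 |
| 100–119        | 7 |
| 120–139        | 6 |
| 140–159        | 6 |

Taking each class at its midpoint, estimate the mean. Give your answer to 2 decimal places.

Midpoints: 9.5, 29.5, 49.5, 69.5, 89.5, 109.5, 129.5, 149.5
Σfm = 11×9.5 + 14×29.5 + 11×49.5 + 9×69.5 + 9×89.5 + 7×109.5 + 6×129.5 + 6×149.5 = 4933.5
n = Σf = 73
Mean = 4933.5 / 73 = 67.5822

67.58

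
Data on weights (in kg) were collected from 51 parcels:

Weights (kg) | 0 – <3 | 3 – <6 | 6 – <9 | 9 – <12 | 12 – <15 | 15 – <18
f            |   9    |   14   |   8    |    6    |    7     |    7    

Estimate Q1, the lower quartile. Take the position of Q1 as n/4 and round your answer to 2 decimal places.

Cumulative frequencies: 9, 23, 31, 37, 44, 51
n = 51; position = n/4 = 12.75.
This falls in the class 3 – <6: L = 3, F = 9, f = 14, h = 3.
Lower quartile ≈ 3 + ((12.75 − 9) / 14) × 3 = 3.8036

3.80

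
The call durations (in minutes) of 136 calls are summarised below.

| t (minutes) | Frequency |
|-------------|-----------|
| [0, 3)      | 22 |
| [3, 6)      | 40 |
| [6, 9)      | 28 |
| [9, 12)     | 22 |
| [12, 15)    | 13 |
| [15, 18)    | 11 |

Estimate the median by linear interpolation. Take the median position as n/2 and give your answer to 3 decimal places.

Cumulative frequencies: 22, 62, 90, 112, 125, 136
n = 136; position = n/2 = 68.
This falls in the class [6, 9): L = 6, F = 62, f = 28, h = 3.
Median ≈ 6 + ((68 − 62) / 28) × 3 = 6.6429

6.643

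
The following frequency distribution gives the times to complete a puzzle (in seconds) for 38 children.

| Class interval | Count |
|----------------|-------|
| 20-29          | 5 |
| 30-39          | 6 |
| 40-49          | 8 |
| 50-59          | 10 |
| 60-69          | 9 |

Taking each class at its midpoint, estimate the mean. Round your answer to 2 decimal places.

47.66

Midpoints: 24.5, 34.5, 44.5, 54.5, 64.5
Σfm = 5×24.5 + 6×34.5 + 8×44.5 + 10×54.5 + 9×64.5 = 1811
n = Σf = 38
Mean = 1811 / 38 = 47.6579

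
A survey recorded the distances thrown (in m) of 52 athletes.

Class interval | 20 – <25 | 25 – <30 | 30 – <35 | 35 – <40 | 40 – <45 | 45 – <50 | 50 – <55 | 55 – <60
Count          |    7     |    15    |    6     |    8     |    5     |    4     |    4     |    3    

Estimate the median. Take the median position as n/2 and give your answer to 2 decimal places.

33.33

Cumulative frequencies: 7, 22, 28, 36, 41, 45, 49, 52
n = 52; position = n/2 = 26.
This falls in the class 30 – <35: L = 30, F = 22, f = 6, h = 5.
Median ≈ 30 + ((26 − 22) / 6) × 5 = 33.3333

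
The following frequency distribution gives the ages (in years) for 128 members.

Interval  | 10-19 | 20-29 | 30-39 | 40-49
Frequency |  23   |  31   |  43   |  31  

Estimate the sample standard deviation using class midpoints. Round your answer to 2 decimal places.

10.40

Midpoints: 14.5, 24.5, 34.5, 44.5
n = 128, Σfm = 3956, mean = 30.9062
Σfm² = 136012
Σf(m − x̄)² = Σfm² − (Σfm)²/n = 136012 − 3956²/128 = 13746.8750
Sample variance = 13746.8750 / 127 = 108.2431
Standard deviation = √108.2431 = 10.4040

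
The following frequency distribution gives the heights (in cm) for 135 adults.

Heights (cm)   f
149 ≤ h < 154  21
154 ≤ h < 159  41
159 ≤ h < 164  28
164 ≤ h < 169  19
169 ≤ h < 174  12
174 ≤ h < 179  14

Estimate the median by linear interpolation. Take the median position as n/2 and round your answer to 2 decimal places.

Cumulative frequencies: 21, 62, 90, 109, 121, 135
n = 135; position = n/2 = 67.5.
This falls in the class 159 ≤ h < 164: L = 159, F = 62, f = 28, h = 5.
Median ≈ 159 + ((67.5 − 62) / 28) × 5 = 159.9821

159.98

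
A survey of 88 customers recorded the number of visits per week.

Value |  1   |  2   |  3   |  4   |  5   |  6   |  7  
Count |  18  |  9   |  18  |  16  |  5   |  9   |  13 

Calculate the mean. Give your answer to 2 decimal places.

Values: 1, 2, 3, 4, 5, 6, 7
Σfx = 18×1 + 9×2 + 18×3 + 16×4 + 5×5 + 9×6 + 13×7 = 324
n = Σf = 88
Mean = 324 / 88 = 3.6818

3.68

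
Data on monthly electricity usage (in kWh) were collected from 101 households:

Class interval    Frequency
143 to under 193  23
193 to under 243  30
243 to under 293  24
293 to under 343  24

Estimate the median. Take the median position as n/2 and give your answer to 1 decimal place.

238.8

Cumulative frequencies: 23, 53, 77, 101
n = 101; position = n/2 = 50.5.
This falls in the class 193 to under 243: L = 193, F = 23, f = 30, h = 50.
Median ≈ 193 + ((50.5 − 23) / 30) × 50 = 238.8333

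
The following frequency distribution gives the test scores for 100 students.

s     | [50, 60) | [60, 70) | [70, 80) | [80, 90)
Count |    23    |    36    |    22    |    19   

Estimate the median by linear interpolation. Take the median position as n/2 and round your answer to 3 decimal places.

Cumulative frequencies: 23, 59, 81, 100
n = 100; position = n/2 = 50.
This falls in the class [60, 70): L = 60, F = 23, f = 36, h = 10.
Median ≈ 60 + ((50 − 23) / 36) × 10 = 67.5000

67.500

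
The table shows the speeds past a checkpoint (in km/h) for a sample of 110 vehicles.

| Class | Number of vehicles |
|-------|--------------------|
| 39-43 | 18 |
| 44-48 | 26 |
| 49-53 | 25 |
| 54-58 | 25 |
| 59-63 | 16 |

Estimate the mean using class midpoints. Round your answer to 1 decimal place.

Midpoints: 41, 46, 51, 56, 61
Σfm = 18×41 + 26×46 + 25×51 + 25×56 + 16×61 = 5585
n = Σf = 110
Mean = 5585 / 110 = 50.7727

50.8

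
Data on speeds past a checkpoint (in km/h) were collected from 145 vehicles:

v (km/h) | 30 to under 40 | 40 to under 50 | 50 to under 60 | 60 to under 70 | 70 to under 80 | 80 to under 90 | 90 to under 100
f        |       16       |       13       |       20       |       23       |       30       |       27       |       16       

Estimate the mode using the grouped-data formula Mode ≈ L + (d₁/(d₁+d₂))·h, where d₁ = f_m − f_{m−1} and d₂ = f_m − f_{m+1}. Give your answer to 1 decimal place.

Modal class: 70 to under 80 (highest frequency 30).
d₁ = 30 − 23 = 7, d₂ = 30 − 27 = 3
Mode ≈ 70 + (7/(7+3)) × 10 = 70 + 7.0000 = 77.0000

77.0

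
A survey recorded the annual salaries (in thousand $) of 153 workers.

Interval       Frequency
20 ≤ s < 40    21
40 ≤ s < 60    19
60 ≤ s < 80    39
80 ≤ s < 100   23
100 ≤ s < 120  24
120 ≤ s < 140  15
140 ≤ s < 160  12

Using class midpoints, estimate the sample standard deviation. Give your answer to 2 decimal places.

35.53

Midpoints: 30, 50, 70, 90, 110, 130, 150
n = 153, Σfm = 12770, mean = 83.4641
Σfm² = 1257700
Σf(m − x̄)² = Σfm² − (Σfm)²/n = 1257700 − 12770²/153 = 191864.0523
Sample variance = 191864.0523 / 152 = 1262.2635
Standard deviation = √1262.2635 = 35.5283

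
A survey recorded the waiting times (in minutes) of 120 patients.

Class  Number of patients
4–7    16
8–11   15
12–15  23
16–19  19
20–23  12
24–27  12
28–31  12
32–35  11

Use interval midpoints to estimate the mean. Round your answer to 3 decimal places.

18.000

Midpoints: 5.5, 9.5, 13.5, 17.5, 21.5, 25.5, 29.5, 33.5
Σfm = 16×5.5 + 15×9.5 + 23×13.5 + 19×17.5 + 12×21.5 + 12×25.5 + 12×29.5 + 11×33.5 = 2160
n = Σf = 120
Mean = 2160 / 120 = 18.0000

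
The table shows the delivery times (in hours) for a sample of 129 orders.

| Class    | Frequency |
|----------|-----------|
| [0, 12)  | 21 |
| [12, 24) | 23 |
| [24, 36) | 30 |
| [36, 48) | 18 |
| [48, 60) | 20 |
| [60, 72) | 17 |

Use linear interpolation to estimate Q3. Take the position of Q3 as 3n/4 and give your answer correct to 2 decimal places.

Cumulative frequencies: 21, 44, 74, 92, 112, 129
n = 129; position = 3n/4 = 96.75.
This falls in the class [48, 60): L = 48, F = 92, f = 20, h = 12.
Upper quartile ≈ 48 + ((96.75 − 92) / 20) × 12 = 50.8500

50.85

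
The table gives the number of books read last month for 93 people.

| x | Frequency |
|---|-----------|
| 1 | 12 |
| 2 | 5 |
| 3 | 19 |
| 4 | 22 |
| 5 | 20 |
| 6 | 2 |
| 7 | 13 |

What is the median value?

Cumulative frequencies: 12, 17, 36, 58, 78, 80, 93
n = 93, so the median is the value in position (n+1)/2 = 47.
Position 47 falls at value 4.

4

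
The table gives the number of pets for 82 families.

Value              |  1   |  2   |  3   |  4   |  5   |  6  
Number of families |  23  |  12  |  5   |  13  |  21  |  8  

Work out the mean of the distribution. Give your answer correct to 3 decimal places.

3.256

Values: 1, 2, 3, 4, 5, 6
Σfx = 23×1 + 12×2 + 5×3 + 13×4 + 21×5 + 8×6 = 267
n = Σf = 82
Mean = 267 / 82 = 3.2561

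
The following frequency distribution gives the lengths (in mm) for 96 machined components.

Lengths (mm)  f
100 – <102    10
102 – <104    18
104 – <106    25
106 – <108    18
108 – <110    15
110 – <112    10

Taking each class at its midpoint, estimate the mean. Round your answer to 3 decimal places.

105.833

Midpoints: 101, 103, 105, 107, 109, 111
Σfm = 10×101 + 18×103 + 25×105 + 18×107 + 15×109 + 10×111 = 10160
n = Σf = 96
Mean = 10160 / 96 = 105.8333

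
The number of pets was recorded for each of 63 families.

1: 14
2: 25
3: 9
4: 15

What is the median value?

Cumulative frequencies: 14, 39, 48, 63
n = 63, so the median is the value in position (n+1)/2 = 32.
Position 32 falls at value 2.

2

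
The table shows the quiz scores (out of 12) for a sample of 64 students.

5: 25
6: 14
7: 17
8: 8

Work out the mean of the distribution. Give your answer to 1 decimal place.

6.1

Values: 5, 6, 7, 8
Σfx = 25×5 + 14×6 + 17×7 + 8×8 = 392
n = Σf = 64
Mean = 392 / 64 = 6.1250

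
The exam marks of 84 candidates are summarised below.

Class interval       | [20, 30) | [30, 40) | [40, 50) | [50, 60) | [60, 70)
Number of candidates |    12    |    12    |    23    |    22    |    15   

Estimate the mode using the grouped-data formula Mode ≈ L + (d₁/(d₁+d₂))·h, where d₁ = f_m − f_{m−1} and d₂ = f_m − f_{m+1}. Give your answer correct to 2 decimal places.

Modal class: [40, 50) (highest frequency 23).
d₁ = 23 − 12 = 11, d₂ = 23 − 22 = 1
Mode ≈ 40 + (11/(11+1)) × 10 = 40 + 9.1667 = 49.1667

49.17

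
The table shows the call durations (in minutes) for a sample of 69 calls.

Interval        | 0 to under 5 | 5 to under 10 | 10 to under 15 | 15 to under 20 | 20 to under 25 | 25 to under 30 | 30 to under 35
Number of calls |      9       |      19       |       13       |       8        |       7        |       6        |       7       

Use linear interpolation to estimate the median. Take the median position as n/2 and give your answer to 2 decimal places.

12.50

Cumulative frequencies: 9, 28, 41, 49, 56, 62, 69
n = 69; position = n/2 = 34.5.
This falls in the class 10 to under 15: L = 10, F = 28, f = 13, h = 5.
Median ≈ 10 + ((34.5 − 28) / 13) × 5 = 12.5000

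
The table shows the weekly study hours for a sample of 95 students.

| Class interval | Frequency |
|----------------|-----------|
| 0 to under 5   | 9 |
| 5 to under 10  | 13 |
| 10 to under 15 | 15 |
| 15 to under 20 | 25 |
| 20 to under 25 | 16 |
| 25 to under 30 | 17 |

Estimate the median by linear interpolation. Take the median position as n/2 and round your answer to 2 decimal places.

17.10

Cumulative frequencies: 9, 22, 37, 62, 78, 95
n = 95; position = n/2 = 47.5.
This falls in the class 15 to under 20: L = 15, F = 37, f = 25, h = 5.
Median ≈ 15 + ((47.5 − 37) / 25) × 5 = 17.1000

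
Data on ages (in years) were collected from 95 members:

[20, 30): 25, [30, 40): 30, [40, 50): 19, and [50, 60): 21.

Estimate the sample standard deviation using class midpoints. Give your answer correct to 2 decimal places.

11.03

Midpoints: 25, 35, 45, 55
n = 95, Σfm = 3685, mean = 38.7895
Σfm² = 154375
Σf(m − x̄)² = Σfm² − (Σfm)²/n = 154375 − 3685²/95 = 11435.7895
Sample variance = 11435.7895 / 94 = 121.6573
Standard deviation = √121.6573 = 11.0298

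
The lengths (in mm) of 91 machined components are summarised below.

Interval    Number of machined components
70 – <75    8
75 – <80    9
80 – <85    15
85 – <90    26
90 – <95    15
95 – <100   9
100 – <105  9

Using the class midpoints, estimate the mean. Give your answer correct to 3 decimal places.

Midpoints: 72.5, 77.5, 82.5, 87.5, 92.5, 97.5, 102.5
Σfm = 8×72.5 + 9×77.5 + 15×82.5 + 26×87.5 + 15×92.5 + 9×97.5 + 9×102.5 = 7977.5
n = Σf = 91
Mean = 7977.5 / 91 = 87.6648

87.665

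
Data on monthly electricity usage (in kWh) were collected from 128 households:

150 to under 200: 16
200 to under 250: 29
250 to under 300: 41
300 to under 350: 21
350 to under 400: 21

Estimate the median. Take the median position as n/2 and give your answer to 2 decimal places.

273.17

Cumulative frequencies: 16, 45, 86, 107, 128
n = 128; position = n/2 = 64.
This falls in the class 250 to under 300: L = 250, F = 45, f = 41, h = 50.
Median ≈ 250 + ((64 − 45) / 41) × 50 = 273.1707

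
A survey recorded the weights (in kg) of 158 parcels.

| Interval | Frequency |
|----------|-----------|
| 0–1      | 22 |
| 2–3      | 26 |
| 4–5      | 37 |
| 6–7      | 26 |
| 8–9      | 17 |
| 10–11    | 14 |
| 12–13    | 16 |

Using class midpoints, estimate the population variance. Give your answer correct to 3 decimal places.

Midpoints: 0.5, 2.5, 4.5, 6.5, 8.5, 10.5, 12.5
n = 158, Σfm = 903, mean = 5.7152
Σfm² = 7287.5
Σf(m − x̄)² = Σfm² − (Σfm)²/n = 7287.5 − 903²/158 = 2126.6835
Population variance = 2126.6835 / 158 = 13.4600

13.460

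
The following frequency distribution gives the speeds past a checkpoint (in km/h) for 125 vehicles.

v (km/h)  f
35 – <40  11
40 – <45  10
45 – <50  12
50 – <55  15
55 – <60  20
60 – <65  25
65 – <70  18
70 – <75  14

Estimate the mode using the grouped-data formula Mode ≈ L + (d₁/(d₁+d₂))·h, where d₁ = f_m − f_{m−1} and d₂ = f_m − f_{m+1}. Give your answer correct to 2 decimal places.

62.08

Modal class: 60 – <65 (highest frequency 25).
d₁ = 25 − 20 = 5, d₂ = 25 − 18 = 7
Mode ≈ 60 + (5/(5+7)) × 5 = 60 + 2.0833 = 62.0833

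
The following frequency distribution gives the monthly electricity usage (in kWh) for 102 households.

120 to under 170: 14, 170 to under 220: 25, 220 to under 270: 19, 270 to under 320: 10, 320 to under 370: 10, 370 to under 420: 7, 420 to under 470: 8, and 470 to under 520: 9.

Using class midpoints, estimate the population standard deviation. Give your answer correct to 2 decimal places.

109.80

Midpoints: 145, 195, 245, 295, 345, 395, 445, 495
n = 102, Σfm = 28740, mean = 281.7647
Σfm² = 9327550
Σf(m − x̄)² = Σfm² − (Σfm)²/n = 9327550 − 28740²/102 = 1229632.3529
Population variance = 1229632.3529 / 102 = 12055.2191
Standard deviation = √12055.2191 = 109.7963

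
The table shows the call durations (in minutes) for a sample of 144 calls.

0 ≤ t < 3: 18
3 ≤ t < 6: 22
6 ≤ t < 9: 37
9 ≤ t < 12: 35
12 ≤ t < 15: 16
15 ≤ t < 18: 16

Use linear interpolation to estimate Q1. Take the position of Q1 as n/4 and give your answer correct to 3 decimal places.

Cumulative frequencies: 18, 40, 77, 112, 128, 144
n = 144; position = n/4 = 36.
This falls in the class 3 ≤ t < 6: L = 3, F = 18, f = 22, h = 3.
Lower quartile ≈ 3 + ((36 − 18) / 22) × 3 = 5.4545

5.455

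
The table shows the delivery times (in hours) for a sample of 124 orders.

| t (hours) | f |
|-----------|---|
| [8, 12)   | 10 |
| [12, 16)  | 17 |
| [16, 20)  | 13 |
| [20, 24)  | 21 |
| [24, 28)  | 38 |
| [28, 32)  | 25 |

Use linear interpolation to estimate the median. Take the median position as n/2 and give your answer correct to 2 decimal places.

24.11

Cumulative frequencies: 10, 27, 40, 61, 99, 124
n = 124; position = n/2 = 62.
This falls in the class [24, 28): L = 24, F = 61, f = 38, h = 4.
Median ≈ 24 + ((62 − 61) / 38) × 4 = 24.1053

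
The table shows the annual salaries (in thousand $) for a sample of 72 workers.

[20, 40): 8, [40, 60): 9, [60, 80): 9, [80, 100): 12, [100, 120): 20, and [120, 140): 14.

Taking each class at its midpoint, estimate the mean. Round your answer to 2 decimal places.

89.17

Midpoints: 30, 50, 70, 90, 110, 130
Σfm = 8×30 + 9×50 + 9×70 + 12×90 + 20×110 + 14×130 = 6420
n = Σf = 72
Mean = 6420 / 72 = 89.1667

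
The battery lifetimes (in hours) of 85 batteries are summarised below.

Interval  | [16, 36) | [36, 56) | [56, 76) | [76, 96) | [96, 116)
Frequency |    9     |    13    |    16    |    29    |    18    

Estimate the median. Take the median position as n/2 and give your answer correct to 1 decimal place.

Cumulative frequencies: 9, 22, 38, 67, 85
n = 85; position = n/2 = 42.5.
This falls in the class [76, 96): L = 76, F = 38, f = 29, h = 20.
Median ≈ 76 + ((42.5 − 38) / 29) × 20 = 79.1034

79.1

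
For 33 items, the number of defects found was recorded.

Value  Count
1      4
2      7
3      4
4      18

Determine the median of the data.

Cumulative frequencies: 4, 11, 15, 33
n = 33, so the median is the value in position (n+1)/2 = 17.
Position 17 falls at value 4.

4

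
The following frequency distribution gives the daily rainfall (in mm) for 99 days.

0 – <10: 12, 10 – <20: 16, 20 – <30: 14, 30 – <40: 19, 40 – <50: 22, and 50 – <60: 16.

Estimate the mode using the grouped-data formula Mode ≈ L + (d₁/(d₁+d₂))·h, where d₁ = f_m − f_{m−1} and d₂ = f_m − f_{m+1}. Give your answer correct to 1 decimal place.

43.3

Modal class: 40 – <50 (highest frequency 22).
d₁ = 22 − 19 = 3, d₂ = 22 − 16 = 6
Mode ≈ 40 + (3/(3+6)) × 10 = 40 + 3.3333 = 43.3333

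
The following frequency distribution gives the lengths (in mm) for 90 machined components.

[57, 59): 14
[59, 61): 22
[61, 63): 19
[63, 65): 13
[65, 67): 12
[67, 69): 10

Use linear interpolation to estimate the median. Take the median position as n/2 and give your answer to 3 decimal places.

61.947

Cumulative frequencies: 14, 36, 55, 68, 80, 90
n = 90; position = n/2 = 45.
This falls in the class [61, 63): L = 61, F = 36, f = 19, h = 2.
Median ≈ 61 + ((45 − 36) / 19) × 2 = 61.9474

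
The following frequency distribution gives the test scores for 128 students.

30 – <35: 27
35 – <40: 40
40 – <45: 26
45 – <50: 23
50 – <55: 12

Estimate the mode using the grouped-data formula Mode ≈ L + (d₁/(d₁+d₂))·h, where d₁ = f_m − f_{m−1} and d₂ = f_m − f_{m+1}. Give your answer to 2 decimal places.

Modal class: 35 – <40 (highest frequency 40).
d₁ = 40 − 27 = 13, d₂ = 40 − 26 = 14
Mode ≈ 35 + (13/(13+14)) × 5 = 35 + 2.4074 = 37.4074

37.41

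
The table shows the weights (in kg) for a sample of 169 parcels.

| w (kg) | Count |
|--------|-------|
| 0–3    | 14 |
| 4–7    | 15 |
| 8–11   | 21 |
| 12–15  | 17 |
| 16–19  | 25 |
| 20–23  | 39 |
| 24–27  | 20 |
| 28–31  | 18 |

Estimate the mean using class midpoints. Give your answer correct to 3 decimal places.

Midpoints: 1.5, 5.5, 9.5, 13.5, 17.5, 21.5, 25.5, 29.5
Σfm = 14×1.5 + 15×5.5 + 21×9.5 + 17×13.5 + 25×17.5 + 39×21.5 + 20×25.5 + 18×29.5 = 2849.5
n = Σf = 169
Mean = 2849.5 / 169 = 16.8609

16.861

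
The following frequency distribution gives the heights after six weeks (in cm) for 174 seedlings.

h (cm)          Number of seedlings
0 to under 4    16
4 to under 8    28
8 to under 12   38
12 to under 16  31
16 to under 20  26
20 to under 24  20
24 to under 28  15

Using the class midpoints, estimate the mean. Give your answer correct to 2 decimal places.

13.29

Midpoints: 2, 6, 10, 14, 18, 22, 26
Σfm = 16×2 + 28×6 + 38×10 + 31×14 + 26×18 + 20×22 + 15×26 = 2312
n = Σf = 174
Mean = 2312 / 174 = 13.2874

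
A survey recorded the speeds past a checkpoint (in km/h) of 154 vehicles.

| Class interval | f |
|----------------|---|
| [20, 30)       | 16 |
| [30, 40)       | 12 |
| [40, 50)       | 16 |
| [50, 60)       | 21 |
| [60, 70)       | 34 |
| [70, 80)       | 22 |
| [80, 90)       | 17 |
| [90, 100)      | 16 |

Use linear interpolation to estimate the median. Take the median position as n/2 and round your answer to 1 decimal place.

63.5

Cumulative frequencies: 16, 28, 44, 65, 99, 121, 138, 154
n = 154; position = n/2 = 77.
This falls in the class [60, 70): L = 60, F = 65, f = 34, h = 10.
Median ≈ 60 + ((77 − 65) / 34) × 10 = 63.5294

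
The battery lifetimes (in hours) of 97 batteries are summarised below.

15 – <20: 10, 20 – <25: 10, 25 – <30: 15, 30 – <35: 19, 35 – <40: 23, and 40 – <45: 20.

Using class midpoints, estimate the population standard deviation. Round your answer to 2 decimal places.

7.99

Midpoints: 17.5, 22.5, 27.5, 32.5, 37.5, 42.5
n = 97, Σfm = 3142.5, mean = 32.3969
Σfm² = 108006.25
Σf(m − x̄)² = Σfm² − (Σfm)²/n = 108006.25 − 3142.5²/97 = 6198.9691
Population variance = 6198.9691 / 97 = 63.9069
Standard deviation = √63.9069 = 7.9942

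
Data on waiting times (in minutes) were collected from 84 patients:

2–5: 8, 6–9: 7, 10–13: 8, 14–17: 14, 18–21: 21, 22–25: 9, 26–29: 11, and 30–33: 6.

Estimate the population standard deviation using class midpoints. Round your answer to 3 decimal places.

Midpoints: 3.5, 7.5, 11.5, 15.5, 19.5, 23.5, 27.5, 31.5
n = 84, Σfm = 1502, mean = 17.8810
Σfm² = 32141
Σf(m − x̄)² = Σfm² − (Σfm)²/n = 32141 − 1502²/84 = 5283.8095
Population variance = 5283.8095 / 84 = 62.9025
Standard deviation = √62.9025 = 7.9311

7.931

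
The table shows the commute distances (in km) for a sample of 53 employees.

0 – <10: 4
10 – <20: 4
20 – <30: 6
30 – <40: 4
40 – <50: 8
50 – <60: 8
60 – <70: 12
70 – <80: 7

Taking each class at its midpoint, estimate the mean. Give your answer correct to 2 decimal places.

46.70

Midpoints: 5, 15, 25, 35, 45, 55, 65, 75
Σfm = 4×5 + 4×15 + 6×25 + 4×35 + 8×45 + 8×55 + 12×65 + 7×75 = 2475
n = Σf = 53
Mean = 2475 / 53 = 46.6981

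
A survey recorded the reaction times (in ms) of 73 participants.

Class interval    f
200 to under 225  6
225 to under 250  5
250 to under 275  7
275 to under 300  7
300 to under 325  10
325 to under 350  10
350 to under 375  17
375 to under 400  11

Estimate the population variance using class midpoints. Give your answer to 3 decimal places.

Midpoints: 212.5, 237.5, 262.5, 287.5, 312.5, 337.5, 362.5, 387.5
n = 73, Σfm = 23237.5, mean = 318.3219
Σfm² = 7615156.25
Σf(m − x̄)² = Σfm² − (Σfm)²/n = 7615156.25 − 23237.5²/73 = 218150.6849
Population variance = 218150.6849 / 73 = 2988.3655

2988.366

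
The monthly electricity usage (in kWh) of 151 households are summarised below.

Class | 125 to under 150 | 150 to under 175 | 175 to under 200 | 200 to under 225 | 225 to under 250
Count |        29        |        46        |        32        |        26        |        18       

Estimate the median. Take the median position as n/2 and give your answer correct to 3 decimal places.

Cumulative frequencies: 29, 75, 107, 133, 151
n = 151; position = n/2 = 75.5.
This falls in the class 175 to under 200: L = 175, F = 75, f = 32, h = 25.
Median ≈ 175 + ((75.5 − 75) / 32) × 25 = 175.3906

175.391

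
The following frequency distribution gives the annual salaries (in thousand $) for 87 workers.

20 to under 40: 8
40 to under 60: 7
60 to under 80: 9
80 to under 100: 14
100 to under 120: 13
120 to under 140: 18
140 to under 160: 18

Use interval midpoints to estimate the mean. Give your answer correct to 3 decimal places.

102.874

Midpoints: 30, 50, 70, 90, 110, 130, 150
Σfm = 8×30 + 7×50 + 9×70 + 14×90 + 13×110 + 18×130 + 18×150 = 8950
n = Σf = 87
Mean = 8950 / 87 = 102.8736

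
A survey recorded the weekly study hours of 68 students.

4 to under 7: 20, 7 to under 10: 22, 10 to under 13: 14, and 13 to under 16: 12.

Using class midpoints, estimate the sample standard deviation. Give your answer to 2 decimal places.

Midpoints: 5.5, 8.5, 11.5, 14.5
n = 68, Σfm = 632, mean = 9.2941
Σfm² = 6569
Σf(m − x̄)² = Σfm² − (Σfm)²/n = 6569 − 632²/68 = 695.1176
Sample variance = 695.1176 / 67 = 10.3749
Standard deviation = √10.3749 = 3.2210

3.22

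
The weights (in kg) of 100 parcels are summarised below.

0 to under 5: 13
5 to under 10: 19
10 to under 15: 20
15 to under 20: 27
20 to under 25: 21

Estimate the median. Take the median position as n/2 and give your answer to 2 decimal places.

14.50

Cumulative frequencies: 13, 32, 52, 79, 100
n = 100; position = n/2 = 50.
This falls in the class 10 to under 15: L = 10, F = 32, f = 20, h = 5.
Median ≈ 10 + ((50 − 32) / 20) × 5 = 14.5000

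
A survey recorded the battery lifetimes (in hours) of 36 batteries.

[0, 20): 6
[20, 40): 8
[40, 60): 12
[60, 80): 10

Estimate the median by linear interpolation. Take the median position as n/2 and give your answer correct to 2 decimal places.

46.67

Cumulative frequencies: 6, 14, 26, 36
n = 36; position = n/2 = 18.
This falls in the class [40, 60): L = 40, F = 14, f = 12, h = 20.
Median ≈ 40 + ((18 − 14) / 12) × 20 = 46.6667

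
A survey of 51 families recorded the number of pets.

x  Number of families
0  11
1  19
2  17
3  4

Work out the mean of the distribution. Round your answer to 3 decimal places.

1.275

Values: 0, 1, 2, 3
Σfx = 11×0 + 19×1 + 17×2 + 4×3 = 65
n = Σf = 51
Mean = 65 / 51 = 1.2745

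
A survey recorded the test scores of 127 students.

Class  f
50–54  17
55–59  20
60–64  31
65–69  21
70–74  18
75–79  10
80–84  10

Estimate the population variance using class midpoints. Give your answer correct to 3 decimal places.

76.583

Midpoints: 52, 57, 62, 67, 72, 77, 82
n = 127, Σfm = 8239, mean = 64.8740
Σfm² = 544223
Σf(m − x̄)² = Σfm² − (Σfm)²/n = 544223 − 8239²/127 = 9725.9843
Population variance = 9725.9843 / 127 = 76.5826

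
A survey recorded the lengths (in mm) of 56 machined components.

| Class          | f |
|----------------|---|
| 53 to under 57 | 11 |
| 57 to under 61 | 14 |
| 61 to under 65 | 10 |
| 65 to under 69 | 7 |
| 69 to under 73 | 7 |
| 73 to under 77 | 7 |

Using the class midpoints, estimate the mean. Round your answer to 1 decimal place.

Midpoints: 55, 59, 63, 67, 71, 75
Σfm = 11×55 + 14×59 + 10×63 + 7×67 + 7×71 + 7×75 = 3552
n = Σf = 56
Mean = 3552 / 56 = 63.4286

63.4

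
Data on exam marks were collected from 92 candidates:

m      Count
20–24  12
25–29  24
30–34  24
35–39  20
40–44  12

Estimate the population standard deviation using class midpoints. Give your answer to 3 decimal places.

6.164

Midpoints: 22, 27, 32, 37, 42
n = 92, Σfm = 2924, mean = 31.7826
Σfm² = 96428
Σf(m − x̄)² = Σfm² − (Σfm)²/n = 96428 − 2924²/92 = 3495.6522
Population variance = 3495.6522 / 92 = 37.9962
Standard deviation = √37.9962 = 6.1641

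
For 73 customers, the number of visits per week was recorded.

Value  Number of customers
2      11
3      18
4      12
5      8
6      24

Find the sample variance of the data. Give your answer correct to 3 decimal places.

2.257

Values: 2, 3, 4, 5, 6
n = 73, Σfx = 308, mean = 4.2192
Σfx² = 1462
Σf(x − x̄)² = Σfx² − (Σfx)²/n = 1462 − 308²/73 = 162.4932
Sample variance = 162.4932 / 72 = 2.2568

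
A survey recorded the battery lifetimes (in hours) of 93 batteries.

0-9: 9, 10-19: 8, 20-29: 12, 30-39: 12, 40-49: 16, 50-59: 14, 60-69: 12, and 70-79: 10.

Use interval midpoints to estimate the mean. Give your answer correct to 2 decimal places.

41.49

Midpoints: 4.5, 14.5, 24.5, 34.5, 44.5, 54.5, 64.5, 74.5
Σfm = 9×4.5 + 8×14.5 + 12×24.5 + 12×34.5 + 16×44.5 + 14×54.5 + 12×64.5 + 10×74.5 = 3858.5
n = Σf = 93
Mean = 3858.5 / 93 = 41.4892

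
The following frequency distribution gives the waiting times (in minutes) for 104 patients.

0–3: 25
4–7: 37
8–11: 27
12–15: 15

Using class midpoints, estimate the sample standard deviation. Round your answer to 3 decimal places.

3.984

Midpoints: 1.5, 5.5, 9.5, 13.5
n = 104, Σfm = 700, mean = 6.7308
Σfm² = 6346
Σf(m − x̄)² = Σfm² − (Σfm)²/n = 6346 − 700²/104 = 1634.4615
Sample variance = 1634.4615 / 103 = 15.8686
Standard deviation = √15.8686 = 3.9835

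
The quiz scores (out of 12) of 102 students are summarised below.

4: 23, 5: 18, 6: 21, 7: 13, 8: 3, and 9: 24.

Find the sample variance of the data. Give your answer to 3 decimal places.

3.404

Values: 4, 5, 6, 7, 8, 9
n = 102, Σfx = 639, mean = 6.2647
Σfx² = 4347
Σf(x − x̄)² = Σfx² − (Σfx)²/n = 4347 − 639²/102 = 343.8529
Sample variance = 343.8529 / 101 = 3.4045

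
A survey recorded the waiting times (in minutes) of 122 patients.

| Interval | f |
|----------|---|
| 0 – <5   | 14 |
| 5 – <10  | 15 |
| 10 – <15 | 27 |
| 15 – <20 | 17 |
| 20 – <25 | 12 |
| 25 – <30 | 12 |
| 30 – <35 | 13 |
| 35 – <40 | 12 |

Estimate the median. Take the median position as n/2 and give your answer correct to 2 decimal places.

Cumulative frequencies: 14, 29, 56, 73, 85, 97, 110, 122
n = 122; position = n/2 = 61.
This falls in the class 15 – <20: L = 15, F = 56, f = 17, h = 5.
Median ≈ 15 + ((61 − 56) / 17) × 5 = 16.4706

16.47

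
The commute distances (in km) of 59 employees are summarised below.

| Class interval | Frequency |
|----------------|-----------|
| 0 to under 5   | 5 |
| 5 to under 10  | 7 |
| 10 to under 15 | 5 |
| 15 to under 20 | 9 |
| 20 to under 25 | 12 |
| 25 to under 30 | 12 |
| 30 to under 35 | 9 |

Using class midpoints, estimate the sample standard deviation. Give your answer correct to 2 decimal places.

9.39

Midpoints: 2.5, 7.5, 12.5, 17.5, 22.5, 27.5, 32.5
n = 59, Σfm = 1177.5, mean = 19.9576
Σfm² = 28618.75
Σf(m − x̄)² = Σfm² − (Σfm)²/n = 28618.75 − 1177.5²/59 = 5118.6441
Sample variance = 5118.6441 / 58 = 88.2525
Standard deviation = √88.2525 = 9.3943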